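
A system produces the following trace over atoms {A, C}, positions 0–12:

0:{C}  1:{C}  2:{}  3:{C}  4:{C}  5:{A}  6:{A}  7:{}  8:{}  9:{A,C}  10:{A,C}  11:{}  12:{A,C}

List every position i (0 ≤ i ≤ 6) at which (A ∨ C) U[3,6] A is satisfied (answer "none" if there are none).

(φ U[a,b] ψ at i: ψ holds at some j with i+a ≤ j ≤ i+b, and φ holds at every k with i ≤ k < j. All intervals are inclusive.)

Evaluate at each i in [0,6]:
  i=0: ✗ (lhs fails at k=2 before rhs at j=5)
  i=1: ✗ (lhs fails at k=2 before rhs at j=5)
  i=2: ✗ (lhs fails at k=2 before rhs at j=5)
  i=3: ✓ (rhs at j=6; lhs holds on [3,5])
  i=4: ✗ (lhs fails at k=7 before rhs at j=9)
  i=5: ✗ (lhs fails at k=7 before rhs at j=9)
  i=6: ✗ (lhs fails at k=7 before rhs at j=9)

3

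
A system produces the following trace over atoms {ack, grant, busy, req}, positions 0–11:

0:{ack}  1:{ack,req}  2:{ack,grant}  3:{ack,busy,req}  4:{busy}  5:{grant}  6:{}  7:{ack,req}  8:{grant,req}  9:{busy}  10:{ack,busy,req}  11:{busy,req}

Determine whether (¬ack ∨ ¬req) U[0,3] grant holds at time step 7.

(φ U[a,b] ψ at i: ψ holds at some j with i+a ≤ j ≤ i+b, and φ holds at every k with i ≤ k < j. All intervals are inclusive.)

Does not hold

Need some j in [7,10] with grant, and (¬ack ∨ ¬req) at every k in [7,j-1].
  j=7: grant false.
  j=8: grant holds, but (¬ack ∨ ¬req) fails at k=7 → not this j.
  j=9: grant false.
  j=10: grant false.
No j in the window works → until fails.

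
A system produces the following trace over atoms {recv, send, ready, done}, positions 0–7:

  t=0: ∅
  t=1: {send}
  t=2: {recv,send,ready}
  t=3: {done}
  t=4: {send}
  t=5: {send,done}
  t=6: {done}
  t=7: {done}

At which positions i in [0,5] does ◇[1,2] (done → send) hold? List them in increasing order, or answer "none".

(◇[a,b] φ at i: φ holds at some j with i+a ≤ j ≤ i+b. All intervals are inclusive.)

0, 1, 2, 3, 4

Evaluate at each i in [0,5]:
  i=0: ✓ (witness j=1)
  i=1: ✓ (witness j=2)
  i=2: ✓ (witness j=4)
  i=3: ✓ (witness j=4)
  i=4: ✓ (witness j=5)
  i=5: ✗ (none in [6,7])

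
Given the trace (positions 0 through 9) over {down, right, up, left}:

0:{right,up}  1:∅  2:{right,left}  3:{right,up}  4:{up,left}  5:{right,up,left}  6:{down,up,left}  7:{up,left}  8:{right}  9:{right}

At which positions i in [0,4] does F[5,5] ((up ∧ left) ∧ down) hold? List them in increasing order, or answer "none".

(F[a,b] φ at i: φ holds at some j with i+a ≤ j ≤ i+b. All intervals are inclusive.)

Evaluate at each i in [0,4]:
  i=0: ✗ (none in [5,5])
  i=1: ✓ (witness j=6)
  i=2: ✗ (none in [7,7])
  i=3: ✗ (none in [8,8])
  i=4: ✗ (none in [9,9])

1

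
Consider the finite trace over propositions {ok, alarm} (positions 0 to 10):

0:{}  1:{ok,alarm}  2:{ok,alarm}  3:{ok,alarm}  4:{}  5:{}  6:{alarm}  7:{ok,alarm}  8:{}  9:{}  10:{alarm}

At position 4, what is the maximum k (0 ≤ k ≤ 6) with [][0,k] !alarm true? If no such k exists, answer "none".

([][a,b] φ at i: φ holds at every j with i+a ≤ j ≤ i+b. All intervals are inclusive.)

!alarm must hold from j=4 onward; find where it first fails.
  j=4: holds
  j=5: holds
  j=6: fails
Holds on [4,5], so largest k = 1.

1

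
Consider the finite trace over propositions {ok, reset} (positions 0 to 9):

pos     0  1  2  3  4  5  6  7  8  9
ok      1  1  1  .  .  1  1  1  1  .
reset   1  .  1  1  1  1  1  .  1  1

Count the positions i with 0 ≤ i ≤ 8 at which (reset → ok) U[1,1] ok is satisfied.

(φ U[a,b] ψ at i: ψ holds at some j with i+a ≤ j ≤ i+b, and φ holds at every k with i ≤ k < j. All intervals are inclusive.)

Evaluate at each i in [0,8]:
  i=0: ✓ (rhs at j=1; lhs holds on [0,0])
  i=1: ✓ (rhs at j=2; lhs holds on [1,1])
  i=2: ✗ (no rhs in [3,3])
  i=3: ✗ (no rhs in [4,4])
  i=4: ✗ (lhs fails at k=4 before rhs at j=5)
  i=5: ✓ (rhs at j=6; lhs holds on [5,5])
  i=6: ✓ (rhs at j=7; lhs holds on [6,6])
  i=7: ✓ (rhs at j=8; lhs holds on [7,7])
  i=8: ✗ (no rhs in [9,9])
Positions where it holds: {0, 1, 5, 6, 7} → 5.

5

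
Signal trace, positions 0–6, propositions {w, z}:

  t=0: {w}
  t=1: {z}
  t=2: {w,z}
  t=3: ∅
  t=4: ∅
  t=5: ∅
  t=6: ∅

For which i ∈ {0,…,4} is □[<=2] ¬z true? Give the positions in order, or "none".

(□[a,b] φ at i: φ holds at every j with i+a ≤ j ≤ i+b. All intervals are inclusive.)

3, 4

Evaluate at each i in [0,4]:
  i=0: ✗ (fails at j=1)
  i=1: ✗ (fails at j=1)
  i=2: ✗ (fails at j=2)
  i=3: ✓ (all of [3,5])
  i=4: ✓ (all of [4,6])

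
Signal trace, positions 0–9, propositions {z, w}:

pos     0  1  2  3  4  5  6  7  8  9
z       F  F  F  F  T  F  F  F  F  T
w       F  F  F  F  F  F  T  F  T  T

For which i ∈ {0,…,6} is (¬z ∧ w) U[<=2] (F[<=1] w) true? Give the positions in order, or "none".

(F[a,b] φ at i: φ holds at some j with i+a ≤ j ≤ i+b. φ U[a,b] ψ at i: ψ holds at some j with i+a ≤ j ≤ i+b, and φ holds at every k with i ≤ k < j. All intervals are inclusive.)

Evaluate at each i in [0,6]:
  i=0: ✗ (no rhs in [0,2])
  i=1: ✗ (no rhs in [1,3])
  i=2: ✗ (no rhs in [2,4])
  i=3: ✗ (lhs fails at k=3 before rhs at j=5)
  i=4: ✗ (lhs fails at k=4 before rhs at j=5)
  i=5: ✓ (rhs at j=5)
  i=6: ✓ (rhs at j=6)

5, 6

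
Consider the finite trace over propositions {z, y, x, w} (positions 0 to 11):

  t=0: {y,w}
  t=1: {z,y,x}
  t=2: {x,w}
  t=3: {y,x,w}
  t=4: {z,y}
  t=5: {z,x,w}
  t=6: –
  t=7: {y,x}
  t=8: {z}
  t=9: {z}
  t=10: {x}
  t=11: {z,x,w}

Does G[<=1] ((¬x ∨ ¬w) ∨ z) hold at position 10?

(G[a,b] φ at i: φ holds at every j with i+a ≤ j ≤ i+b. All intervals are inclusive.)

Check ((¬x ∨ ¬w) ∨ z) at every j in [10,11]:
  j=10: true
  j=11: true
All positions satisfy it → formula holds.

True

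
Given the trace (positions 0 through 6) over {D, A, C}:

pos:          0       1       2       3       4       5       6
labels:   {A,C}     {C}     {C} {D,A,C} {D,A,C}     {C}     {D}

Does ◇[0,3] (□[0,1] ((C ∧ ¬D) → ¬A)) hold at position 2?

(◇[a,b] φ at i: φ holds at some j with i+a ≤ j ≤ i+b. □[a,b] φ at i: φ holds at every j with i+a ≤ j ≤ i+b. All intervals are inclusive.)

Check □[0,1] ((C ∧ ¬D) → ¬A) at each j in [2,5]:
  j=2: holds on [2,3]
  j=3: holds on [3,4]
  j=4: holds on [4,5]
  j=5: holds on [5,6]
Found at j=2 → formula holds.

Holds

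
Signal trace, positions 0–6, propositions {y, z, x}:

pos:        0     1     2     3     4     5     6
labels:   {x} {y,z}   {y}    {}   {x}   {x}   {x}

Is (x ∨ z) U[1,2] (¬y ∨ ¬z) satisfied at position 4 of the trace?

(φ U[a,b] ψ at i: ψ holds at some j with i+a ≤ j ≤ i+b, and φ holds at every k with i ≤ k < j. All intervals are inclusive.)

Holds

Need some j in [5,6] with (¬y ∨ ¬z), and (x ∨ z) at every k in [4,j-1].
  j=5: (¬y ∨ ¬z) holds; (x ∨ z) holds at every k in [4,4] → satisfied.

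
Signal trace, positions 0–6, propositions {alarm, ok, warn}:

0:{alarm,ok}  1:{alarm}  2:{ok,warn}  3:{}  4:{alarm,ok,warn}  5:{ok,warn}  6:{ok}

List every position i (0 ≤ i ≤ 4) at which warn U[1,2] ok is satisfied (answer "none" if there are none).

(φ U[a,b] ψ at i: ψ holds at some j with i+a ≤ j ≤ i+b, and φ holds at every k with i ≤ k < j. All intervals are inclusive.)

Evaluate at each i in [0,4]:
  i=0: ✗ (lhs fails at k=0 before rhs at j=2)
  i=1: ✗ (lhs fails at k=1 before rhs at j=2)
  i=2: ✗ (lhs fails at k=3 before rhs at j=4)
  i=3: ✗ (lhs fails at k=3 before rhs at j=4)
  i=4: ✓ (rhs at j=5; lhs holds on [4,4])

4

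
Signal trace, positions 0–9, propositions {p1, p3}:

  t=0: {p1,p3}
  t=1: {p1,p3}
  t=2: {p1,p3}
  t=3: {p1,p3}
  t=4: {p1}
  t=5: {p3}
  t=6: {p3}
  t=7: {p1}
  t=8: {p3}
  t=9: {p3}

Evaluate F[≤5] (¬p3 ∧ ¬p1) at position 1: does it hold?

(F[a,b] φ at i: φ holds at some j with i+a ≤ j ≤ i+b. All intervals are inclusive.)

False

Check (¬p3 ∧ ¬p1) at each j in [1,6]:
  j=1: false
  j=2: false
  j=3: false
  j=4: false
  j=5: false
  j=6: false
No position in the window satisfies it → formula fails.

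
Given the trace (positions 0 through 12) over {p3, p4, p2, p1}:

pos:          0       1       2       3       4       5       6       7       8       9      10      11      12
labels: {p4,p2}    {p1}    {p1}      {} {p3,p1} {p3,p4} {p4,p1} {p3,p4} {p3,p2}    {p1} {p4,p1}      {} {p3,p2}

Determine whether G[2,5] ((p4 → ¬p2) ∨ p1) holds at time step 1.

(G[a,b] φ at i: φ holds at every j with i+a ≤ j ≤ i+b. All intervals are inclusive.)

Check ((p4 → ¬p2) ∨ p1) at every j in [3,6]:
  j=3: true
  j=4: true
  j=5: true
  j=6: true
All positions satisfy it → formula holds.

Yes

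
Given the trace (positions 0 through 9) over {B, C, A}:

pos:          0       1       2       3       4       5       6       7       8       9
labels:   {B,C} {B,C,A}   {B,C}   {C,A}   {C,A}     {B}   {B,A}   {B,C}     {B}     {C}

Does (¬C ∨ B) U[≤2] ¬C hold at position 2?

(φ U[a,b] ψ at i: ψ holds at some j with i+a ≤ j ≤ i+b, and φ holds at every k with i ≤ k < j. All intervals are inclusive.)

Need some j in [2,4] with ¬C, and (¬C ∨ B) at every k in [2,j-1].
  j=2: ¬C false.
  j=3: ¬C false.
  j=4: ¬C false.
No j in the window works → until fails.

No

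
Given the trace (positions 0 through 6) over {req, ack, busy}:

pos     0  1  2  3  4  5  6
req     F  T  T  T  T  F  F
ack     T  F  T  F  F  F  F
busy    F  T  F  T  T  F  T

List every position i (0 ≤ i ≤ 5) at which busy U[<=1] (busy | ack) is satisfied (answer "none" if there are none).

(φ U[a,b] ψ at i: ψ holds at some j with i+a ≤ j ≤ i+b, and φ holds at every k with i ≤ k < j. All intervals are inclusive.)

Evaluate at each i in [0,5]:
  i=0: ✓ (rhs at j=0)
  i=1: ✓ (rhs at j=1)
  i=2: ✓ (rhs at j=2)
  i=3: ✓ (rhs at j=3)
  i=4: ✓ (rhs at j=4)
  i=5: ✗ (lhs fails at k=5 before rhs at j=6)

0, 1, 2, 3, 4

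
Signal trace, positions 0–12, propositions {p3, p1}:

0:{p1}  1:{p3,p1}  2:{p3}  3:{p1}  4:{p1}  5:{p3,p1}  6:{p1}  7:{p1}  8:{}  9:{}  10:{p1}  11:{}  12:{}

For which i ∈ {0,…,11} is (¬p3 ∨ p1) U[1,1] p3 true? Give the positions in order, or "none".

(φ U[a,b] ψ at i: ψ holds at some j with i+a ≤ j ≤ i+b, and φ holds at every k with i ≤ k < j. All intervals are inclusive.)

Evaluate at each i in [0,11]:
  i=0: ✓ (rhs at j=1; lhs holds on [0,0])
  i=1: ✓ (rhs at j=2; lhs holds on [1,1])
  i=2: ✗ (no rhs in [3,3])
  i=3: ✗ (no rhs in [4,4])
  i=4: ✓ (rhs at j=5; lhs holds on [4,4])
  i=5: ✗ (no rhs in [6,6])
  i=6: ✗ (no rhs in [7,7])
  i=7: ✗ (no rhs in [8,8])
  i=8: ✗ (no rhs in [9,9])
  i=9: ✗ (no rhs in [10,10])
  i=10: ✗ (no rhs in [11,11])
  i=11: ✗ (no rhs in [12,12])

0, 1, 4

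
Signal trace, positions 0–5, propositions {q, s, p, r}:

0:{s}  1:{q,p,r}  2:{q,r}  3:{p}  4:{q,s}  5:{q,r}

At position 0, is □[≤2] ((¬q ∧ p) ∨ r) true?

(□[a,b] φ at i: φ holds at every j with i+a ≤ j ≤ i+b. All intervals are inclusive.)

Check ((¬q ∧ p) ∨ r) at every j in [0,2]:
  j=0: false
  j=1: true
  j=2: true
Fails at j=0 → formula fails.

No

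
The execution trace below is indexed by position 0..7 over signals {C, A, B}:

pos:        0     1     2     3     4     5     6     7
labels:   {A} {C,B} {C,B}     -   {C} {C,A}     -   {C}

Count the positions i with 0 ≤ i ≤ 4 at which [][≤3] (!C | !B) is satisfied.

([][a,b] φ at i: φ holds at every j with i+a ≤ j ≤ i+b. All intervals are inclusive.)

Evaluate at each i in [0,4]:
  i=0: ✗ (fails at j=1)
  i=1: ✗ (fails at j=1)
  i=2: ✗ (fails at j=2)
  i=3: ✓ (all of [3,6])
  i=4: ✓ (all of [4,7])
Positions where it holds: {3, 4} → 2.

2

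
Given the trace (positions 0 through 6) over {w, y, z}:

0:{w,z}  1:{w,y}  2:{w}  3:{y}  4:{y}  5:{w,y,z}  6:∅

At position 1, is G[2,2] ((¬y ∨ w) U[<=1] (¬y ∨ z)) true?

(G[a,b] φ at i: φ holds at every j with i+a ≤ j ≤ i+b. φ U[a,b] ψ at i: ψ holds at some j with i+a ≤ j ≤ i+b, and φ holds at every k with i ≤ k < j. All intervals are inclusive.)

Does not hold

Check ((¬y ∨ w) U[<=1] (¬y ∨ z)) at every j in [3,3]:
  j=3: fails
Fails at j=3 → formula fails.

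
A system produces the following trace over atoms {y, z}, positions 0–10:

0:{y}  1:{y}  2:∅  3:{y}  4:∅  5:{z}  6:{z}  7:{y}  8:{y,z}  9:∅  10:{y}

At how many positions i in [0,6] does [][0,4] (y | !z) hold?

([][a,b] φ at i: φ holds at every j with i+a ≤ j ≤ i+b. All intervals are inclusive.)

1

Evaluate at each i in [0,6]:
  i=0: ✓ (all of [0,4])
  i=1: ✗ (fails at j=5)
  i=2: ✗ (fails at j=5)
  i=3: ✗ (fails at j=5)
  i=4: ✗ (fails at j=5)
  i=5: ✗ (fails at j=5)
  i=6: ✗ (fails at j=6)
Positions where it holds: {0} → 1.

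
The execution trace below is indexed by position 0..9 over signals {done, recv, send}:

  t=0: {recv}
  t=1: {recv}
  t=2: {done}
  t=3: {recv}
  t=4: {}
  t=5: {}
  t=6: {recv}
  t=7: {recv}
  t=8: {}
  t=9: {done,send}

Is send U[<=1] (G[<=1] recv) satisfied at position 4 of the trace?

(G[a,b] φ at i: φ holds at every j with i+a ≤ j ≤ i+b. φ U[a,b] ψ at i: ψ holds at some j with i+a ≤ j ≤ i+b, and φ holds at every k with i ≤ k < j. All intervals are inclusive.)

No

Need some j in [4,5] with G[<=1] recv, and send at every k in [4,j-1].
  j=4: G[<=1] recv — fails at 4.
  j=5: G[<=1] recv — fails at 5.
No j in the window works → until fails.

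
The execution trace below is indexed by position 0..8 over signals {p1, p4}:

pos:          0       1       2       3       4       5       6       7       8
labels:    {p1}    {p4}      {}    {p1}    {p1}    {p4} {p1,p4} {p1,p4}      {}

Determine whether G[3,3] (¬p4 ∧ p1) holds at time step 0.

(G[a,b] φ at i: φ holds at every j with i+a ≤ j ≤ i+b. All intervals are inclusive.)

Check (¬p4 ∧ p1) at every j in [3,3]:
  j=3: true
All positions satisfy it → formula holds.

True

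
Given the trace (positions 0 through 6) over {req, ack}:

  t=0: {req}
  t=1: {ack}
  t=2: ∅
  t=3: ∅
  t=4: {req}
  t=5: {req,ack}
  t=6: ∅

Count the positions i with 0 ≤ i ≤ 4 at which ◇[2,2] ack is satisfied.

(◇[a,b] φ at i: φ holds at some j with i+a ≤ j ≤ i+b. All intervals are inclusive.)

1

Evaluate at each i in [0,4]:
  i=0: ✗ (none in [2,2])
  i=1: ✗ (none in [3,3])
  i=2: ✗ (none in [4,4])
  i=3: ✓ (witness j=5)
  i=4: ✗ (none in [6,6])
Positions where it holds: {3} → 1.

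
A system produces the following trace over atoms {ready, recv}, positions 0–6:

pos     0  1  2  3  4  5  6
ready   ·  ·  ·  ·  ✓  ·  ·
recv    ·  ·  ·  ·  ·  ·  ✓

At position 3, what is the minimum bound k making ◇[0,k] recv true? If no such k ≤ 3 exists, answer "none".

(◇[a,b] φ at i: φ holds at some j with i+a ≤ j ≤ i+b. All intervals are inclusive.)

Scan j = 3,4,… for recv:
  j=3: fails
  j=4: fails
  j=5: fails
  j=6: holds
First hit at j=6, so smallest k = 6-3 = 3.

3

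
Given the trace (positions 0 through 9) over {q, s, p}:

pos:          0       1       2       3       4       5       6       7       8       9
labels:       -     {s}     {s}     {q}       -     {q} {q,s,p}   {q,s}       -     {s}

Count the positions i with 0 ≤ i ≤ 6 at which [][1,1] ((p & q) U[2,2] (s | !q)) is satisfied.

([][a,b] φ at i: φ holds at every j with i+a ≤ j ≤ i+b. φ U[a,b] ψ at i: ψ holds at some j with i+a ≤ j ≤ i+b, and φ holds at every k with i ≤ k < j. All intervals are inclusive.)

0

Evaluate at each i in [0,6]:
  i=0: ✗ (fails at j=1)
  i=1: ✗ (fails at j=2)
  i=2: ✗ (fails at j=3)
  i=3: ✗ (fails at j=4)
  i=4: ✗ (fails at j=5)
  i=5: ✗ (fails at j=6)
  i=6: ✗ (fails at j=7)
Positions where it holds: {} → 0.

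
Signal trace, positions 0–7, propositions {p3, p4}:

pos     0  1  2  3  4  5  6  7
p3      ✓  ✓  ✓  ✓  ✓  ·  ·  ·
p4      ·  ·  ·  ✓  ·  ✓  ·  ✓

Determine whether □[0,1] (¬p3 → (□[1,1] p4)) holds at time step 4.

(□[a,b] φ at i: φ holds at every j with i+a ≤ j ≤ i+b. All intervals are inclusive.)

Check (¬p3 → (□[1,1] p4)) at every j in [4,5]:
  j=4: antecedent false → ✓
  j=5: antecedent true; consequent fails at 6 → ✗
Fails at j=5 → formula fails.

False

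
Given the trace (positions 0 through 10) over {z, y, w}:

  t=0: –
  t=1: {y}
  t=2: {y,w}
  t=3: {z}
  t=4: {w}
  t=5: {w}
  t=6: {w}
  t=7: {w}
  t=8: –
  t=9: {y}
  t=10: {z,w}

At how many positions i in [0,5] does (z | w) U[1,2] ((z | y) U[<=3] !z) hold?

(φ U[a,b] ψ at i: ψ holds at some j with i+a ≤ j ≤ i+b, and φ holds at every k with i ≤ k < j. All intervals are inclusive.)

4

Evaluate at each i in [0,5]:
  i=0: ✗ (lhs fails at k=0 before rhs at j=1)
  i=1: ✗ (lhs fails at k=1 before rhs at j=2)
  i=2: ✓ (rhs at j=3; lhs holds on [2,2])
  i=3: ✓ (rhs at j=4; lhs holds on [3,3])
  i=4: ✓ (rhs at j=5; lhs holds on [4,4])
  i=5: ✓ (rhs at j=6; lhs holds on [5,5])
Positions where it holds: {2, 3, 4, 5} → 4.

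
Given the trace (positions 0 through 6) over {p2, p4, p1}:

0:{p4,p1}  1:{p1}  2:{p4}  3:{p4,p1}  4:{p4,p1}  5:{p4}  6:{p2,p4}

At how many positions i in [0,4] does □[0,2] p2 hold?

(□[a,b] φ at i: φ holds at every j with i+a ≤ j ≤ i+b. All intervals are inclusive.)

0

Evaluate at each i in [0,4]:
  i=0: ✗ (fails at j=0)
  i=1: ✗ (fails at j=1)
  i=2: ✗ (fails at j=2)
  i=3: ✗ (fails at j=3)
  i=4: ✗ (fails at j=4)
Positions where it holds: {} → 0.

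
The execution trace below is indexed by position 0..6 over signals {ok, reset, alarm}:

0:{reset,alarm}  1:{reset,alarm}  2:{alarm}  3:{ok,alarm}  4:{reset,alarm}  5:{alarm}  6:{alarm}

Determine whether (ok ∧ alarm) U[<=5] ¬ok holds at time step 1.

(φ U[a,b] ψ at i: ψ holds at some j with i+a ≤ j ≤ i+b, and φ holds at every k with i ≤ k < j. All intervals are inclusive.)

Need some j in [1,6] with ¬ok, and (ok ∧ alarm) at every k in [1,j-1].
  j=1: ¬ok holds; no prefix to check → satisfied.

Holds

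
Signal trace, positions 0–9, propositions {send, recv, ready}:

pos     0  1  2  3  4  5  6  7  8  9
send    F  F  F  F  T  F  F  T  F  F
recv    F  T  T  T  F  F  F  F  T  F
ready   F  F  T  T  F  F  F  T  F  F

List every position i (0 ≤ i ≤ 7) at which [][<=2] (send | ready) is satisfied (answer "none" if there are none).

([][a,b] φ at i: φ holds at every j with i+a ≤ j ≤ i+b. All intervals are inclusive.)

2

Evaluate at each i in [0,7]:
  i=0: ✗ (fails at j=0)
  i=1: ✗ (fails at j=1)
  i=2: ✓ (all of [2,4])
  i=3: ✗ (fails at j=5)
  i=4: ✗ (fails at j=5)
  i=5: ✗ (fails at j=5)
  i=6: ✗ (fails at j=6)
  i=7: ✗ (fails at j=8)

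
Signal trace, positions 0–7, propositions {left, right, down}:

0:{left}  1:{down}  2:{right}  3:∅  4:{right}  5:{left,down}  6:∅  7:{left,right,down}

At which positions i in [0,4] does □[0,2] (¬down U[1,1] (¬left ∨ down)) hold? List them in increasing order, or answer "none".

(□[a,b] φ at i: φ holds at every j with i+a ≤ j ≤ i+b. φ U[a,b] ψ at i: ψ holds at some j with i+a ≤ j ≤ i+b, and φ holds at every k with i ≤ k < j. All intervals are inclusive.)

2

Evaluate at each i in [0,4]:
  i=0: ✗ (fails at j=1)
  i=1: ✗ (fails at j=1)
  i=2: ✓ (all of [2,4])
  i=3: ✗ (fails at j=5)
  i=4: ✗ (fails at j=5)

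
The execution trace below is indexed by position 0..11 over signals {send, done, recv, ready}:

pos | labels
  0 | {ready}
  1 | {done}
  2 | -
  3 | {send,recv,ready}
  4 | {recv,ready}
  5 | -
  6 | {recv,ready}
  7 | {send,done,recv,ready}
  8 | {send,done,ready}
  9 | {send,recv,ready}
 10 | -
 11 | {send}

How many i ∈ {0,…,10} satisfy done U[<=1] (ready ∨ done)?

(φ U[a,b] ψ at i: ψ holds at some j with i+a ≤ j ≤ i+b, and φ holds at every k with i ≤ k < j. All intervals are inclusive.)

Evaluate at each i in [0,10]:
  i=0: ✓ (rhs at j=0)
  i=1: ✓ (rhs at j=1)
  i=2: ✗ (lhs fails at k=2 before rhs at j=3)
  i=3: ✓ (rhs at j=3)
  i=4: ✓ (rhs at j=4)
  i=5: ✗ (lhs fails at k=5 before rhs at j=6)
  i=6: ✓ (rhs at j=6)
  i=7: ✓ (rhs at j=7)
  i=8: ✓ (rhs at j=8)
  i=9: ✓ (rhs at j=9)
  i=10: ✗ (no rhs in [10,11])
Positions where it holds: {0, 1, 3, 4, 6, 7, 8, 9} → 8.

8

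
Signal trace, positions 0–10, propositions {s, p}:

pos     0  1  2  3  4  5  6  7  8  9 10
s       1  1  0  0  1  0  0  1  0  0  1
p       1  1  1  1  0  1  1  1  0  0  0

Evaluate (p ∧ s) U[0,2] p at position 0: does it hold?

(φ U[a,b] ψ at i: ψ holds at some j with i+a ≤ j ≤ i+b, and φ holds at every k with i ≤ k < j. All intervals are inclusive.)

Need some j in [0,2] with p, and (p ∧ s) at every k in [0,j-1].
  j=0: p holds; no prefix to check → satisfied.

Yes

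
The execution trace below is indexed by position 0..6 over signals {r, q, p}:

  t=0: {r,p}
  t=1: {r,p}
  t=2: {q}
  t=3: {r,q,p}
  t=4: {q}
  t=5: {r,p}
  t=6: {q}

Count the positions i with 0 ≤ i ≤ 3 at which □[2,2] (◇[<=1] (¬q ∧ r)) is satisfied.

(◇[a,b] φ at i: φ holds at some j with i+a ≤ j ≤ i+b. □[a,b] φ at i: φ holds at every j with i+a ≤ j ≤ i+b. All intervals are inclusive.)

Evaluate at each i in [0,3]:
  i=0: ✗ (fails at j=2)
  i=1: ✗ (fails at j=3)
  i=2: ✓ (all of [4,4])
  i=3: ✓ (all of [5,5])
Positions where it holds: {2, 3} → 2.

2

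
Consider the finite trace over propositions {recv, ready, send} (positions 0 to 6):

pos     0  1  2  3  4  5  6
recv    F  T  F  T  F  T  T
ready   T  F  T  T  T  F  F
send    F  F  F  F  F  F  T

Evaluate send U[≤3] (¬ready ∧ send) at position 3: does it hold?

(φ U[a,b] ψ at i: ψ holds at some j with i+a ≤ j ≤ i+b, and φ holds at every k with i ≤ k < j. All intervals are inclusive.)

No

Need some j in [3,6] with (¬ready ∧ send), and send at every k in [3,j-1].
  j=3: (¬ready ∧ send) false.
  j=4: (¬ready ∧ send) false.
  j=5: (¬ready ∧ send) false.
  j=6: (¬ready ∧ send) holds, but send fails at k=3 → not this j.
No j in the window works → until fails.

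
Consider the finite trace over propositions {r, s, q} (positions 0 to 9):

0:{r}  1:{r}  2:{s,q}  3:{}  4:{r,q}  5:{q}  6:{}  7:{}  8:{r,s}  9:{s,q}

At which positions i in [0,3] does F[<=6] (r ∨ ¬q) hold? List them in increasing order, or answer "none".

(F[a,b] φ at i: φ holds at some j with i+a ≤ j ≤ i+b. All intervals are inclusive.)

0, 1, 2, 3

Evaluate at each i in [0,3]:
  i=0: ✓ (witness j=0)
  i=1: ✓ (witness j=1)
  i=2: ✓ (witness j=3)
  i=3: ✓ (witness j=3)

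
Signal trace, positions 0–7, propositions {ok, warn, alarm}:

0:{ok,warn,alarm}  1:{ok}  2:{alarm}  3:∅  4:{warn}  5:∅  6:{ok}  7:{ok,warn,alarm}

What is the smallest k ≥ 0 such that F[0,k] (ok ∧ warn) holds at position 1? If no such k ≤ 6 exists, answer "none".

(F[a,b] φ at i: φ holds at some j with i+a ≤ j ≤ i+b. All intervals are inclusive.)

Scan j = 1,2,… for (ok ∧ warn):
  j=1: fails
  j=2: fails
  j=3: fails
  j=4: fails
  j=5: fails
  j=6: fails
  j=7: holds
First hit at j=7, so smallest k = 7-1 = 6.

6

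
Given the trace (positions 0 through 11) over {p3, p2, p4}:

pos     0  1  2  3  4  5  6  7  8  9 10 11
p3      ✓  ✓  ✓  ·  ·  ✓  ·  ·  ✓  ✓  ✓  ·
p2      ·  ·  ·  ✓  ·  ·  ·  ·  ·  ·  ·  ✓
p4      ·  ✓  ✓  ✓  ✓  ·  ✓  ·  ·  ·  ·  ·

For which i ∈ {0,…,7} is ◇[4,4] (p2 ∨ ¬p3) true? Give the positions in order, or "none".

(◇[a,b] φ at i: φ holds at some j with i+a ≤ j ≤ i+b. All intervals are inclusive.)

0, 2, 3, 7

Evaluate at each i in [0,7]:
  i=0: ✓ (witness j=4)
  i=1: ✗ (none in [5,5])
  i=2: ✓ (witness j=6)
  i=3: ✓ (witness j=7)
  i=4: ✗ (none in [8,8])
  i=5: ✗ (none in [9,9])
  i=6: ✗ (none in [10,10])
  i=7: ✓ (witness j=11)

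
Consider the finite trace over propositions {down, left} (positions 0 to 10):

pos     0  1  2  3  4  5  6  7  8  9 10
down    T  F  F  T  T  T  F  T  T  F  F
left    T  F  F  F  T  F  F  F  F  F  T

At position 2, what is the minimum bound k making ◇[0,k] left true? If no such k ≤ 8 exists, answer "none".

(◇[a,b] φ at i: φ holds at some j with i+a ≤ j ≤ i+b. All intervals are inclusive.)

2

Scan j = 2,3,… for left:
  j=2: fails
  j=3: fails
  j=4: holds
First hit at j=4, so smallest k = 4-2 = 2.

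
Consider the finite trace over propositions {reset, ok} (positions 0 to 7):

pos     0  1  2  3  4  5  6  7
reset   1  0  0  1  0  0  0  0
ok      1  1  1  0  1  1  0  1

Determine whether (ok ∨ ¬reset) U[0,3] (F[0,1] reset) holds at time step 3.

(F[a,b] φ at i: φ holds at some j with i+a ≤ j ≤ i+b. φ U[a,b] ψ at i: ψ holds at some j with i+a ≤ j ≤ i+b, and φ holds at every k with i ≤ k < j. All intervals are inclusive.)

Yes

Need some j in [3,6] with F[0,1] reset, and (ok ∨ ¬reset) at every k in [3,j-1].
  j=3: F[0,1] reset holds; no prefix to check → satisfied.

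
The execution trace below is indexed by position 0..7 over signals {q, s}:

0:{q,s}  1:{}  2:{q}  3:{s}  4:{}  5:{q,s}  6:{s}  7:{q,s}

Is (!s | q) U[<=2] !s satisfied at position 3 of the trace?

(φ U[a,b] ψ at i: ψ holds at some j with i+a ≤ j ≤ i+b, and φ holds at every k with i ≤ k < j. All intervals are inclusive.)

Need some j in [3,5] with !s, and (!s | q) at every k in [3,j-1].
  j=3: !s false.
  j=4: !s holds, but (!s | q) fails at k=3 → not this j.
  j=5: !s false.
No j in the window works → until fails.

False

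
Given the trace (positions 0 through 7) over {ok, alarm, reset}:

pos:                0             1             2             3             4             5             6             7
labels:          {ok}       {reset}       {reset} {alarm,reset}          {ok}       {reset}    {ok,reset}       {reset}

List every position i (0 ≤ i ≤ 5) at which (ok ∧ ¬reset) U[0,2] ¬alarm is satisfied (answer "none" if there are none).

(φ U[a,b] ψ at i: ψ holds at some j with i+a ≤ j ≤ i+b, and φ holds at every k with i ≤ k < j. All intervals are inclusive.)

0, 1, 2, 4, 5

Evaluate at each i in [0,5]:
  i=0: ✓ (rhs at j=0)
  i=1: ✓ (rhs at j=1)
  i=2: ✓ (rhs at j=2)
  i=3: ✗ (lhs fails at k=3 before rhs at j=4)
  i=4: ✓ (rhs at j=4)
  i=5: ✓ (rhs at j=5)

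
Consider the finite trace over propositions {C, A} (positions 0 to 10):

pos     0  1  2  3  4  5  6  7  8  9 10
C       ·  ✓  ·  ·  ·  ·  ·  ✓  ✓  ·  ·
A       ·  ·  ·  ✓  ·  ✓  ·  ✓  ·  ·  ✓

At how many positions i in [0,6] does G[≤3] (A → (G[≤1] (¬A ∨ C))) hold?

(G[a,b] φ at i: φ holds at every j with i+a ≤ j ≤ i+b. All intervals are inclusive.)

Evaluate at each i in [0,6]:
  i=0: ✗ (fails at j=3)
  i=1: ✗ (fails at j=3)
  i=2: ✗ (fails at j=3)
  i=3: ✗ (fails at j=3)
  i=4: ✗ (fails at j=5)
  i=5: ✗ (fails at j=5)
  i=6: ✓ (all of [6,9])
Positions where it holds: {6} → 1.

1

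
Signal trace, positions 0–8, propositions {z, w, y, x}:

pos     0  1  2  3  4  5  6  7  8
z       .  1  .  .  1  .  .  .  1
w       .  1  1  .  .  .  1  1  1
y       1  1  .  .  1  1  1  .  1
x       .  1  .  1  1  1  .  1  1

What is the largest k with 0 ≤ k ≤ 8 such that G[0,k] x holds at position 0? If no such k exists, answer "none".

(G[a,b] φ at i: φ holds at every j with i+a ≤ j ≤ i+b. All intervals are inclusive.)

none

x must hold from j=0 onward; find where it first fails.
  j=0: fails → no k works.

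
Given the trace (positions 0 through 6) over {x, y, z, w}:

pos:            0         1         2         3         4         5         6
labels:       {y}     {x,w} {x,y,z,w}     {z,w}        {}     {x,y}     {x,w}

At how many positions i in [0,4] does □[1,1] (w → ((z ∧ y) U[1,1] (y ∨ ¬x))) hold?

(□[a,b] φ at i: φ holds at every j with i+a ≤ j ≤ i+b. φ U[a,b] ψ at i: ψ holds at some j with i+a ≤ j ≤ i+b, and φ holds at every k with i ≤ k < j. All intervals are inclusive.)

Evaluate at each i in [0,4]:
  i=0: ✗ (fails at j=1)
  i=1: ✓ (all of [2,2])
  i=2: ✗ (fails at j=3)
  i=3: ✓ (all of [4,4])
  i=4: ✓ (all of [5,5])
Positions where it holds: {1, 3, 4} → 3.

3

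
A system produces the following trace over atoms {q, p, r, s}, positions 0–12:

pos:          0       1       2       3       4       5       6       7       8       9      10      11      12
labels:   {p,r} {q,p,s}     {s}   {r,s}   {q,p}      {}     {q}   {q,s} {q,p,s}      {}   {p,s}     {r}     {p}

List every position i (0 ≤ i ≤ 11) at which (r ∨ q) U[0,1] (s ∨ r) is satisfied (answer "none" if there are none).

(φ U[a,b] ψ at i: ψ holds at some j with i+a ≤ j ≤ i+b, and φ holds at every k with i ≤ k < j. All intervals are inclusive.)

0, 1, 2, 3, 6, 7, 8, 10, 11

Evaluate at each i in [0,11]:
  i=0: ✓ (rhs at j=0)
  i=1: ✓ (rhs at j=1)
  i=2: ✓ (rhs at j=2)
  i=3: ✓ (rhs at j=3)
  i=4: ✗ (no rhs in [4,5])
  i=5: ✗ (no rhs in [5,6])
  i=6: ✓ (rhs at j=7; lhs holds on [6,6])
  i=7: ✓ (rhs at j=7)
  i=8: ✓ (rhs at j=8)
  i=9: ✗ (lhs fails at k=9 before rhs at j=10)
  i=10: ✓ (rhs at j=10)
  i=11: ✓ (rhs at j=11)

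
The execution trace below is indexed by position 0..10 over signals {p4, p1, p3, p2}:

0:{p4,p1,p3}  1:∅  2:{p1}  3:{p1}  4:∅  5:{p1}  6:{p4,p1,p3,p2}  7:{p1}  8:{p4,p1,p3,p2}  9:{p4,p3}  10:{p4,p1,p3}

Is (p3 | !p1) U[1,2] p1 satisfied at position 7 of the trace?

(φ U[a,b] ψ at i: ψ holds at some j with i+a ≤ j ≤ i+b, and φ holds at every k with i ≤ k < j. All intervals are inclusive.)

False

Need some j in [8,9] with p1, and (p3 | !p1) at every k in [7,j-1].
  j=8: p1 holds, but (p3 | !p1) fails at k=7 → not this j.
  j=9: p1 false.
No j in the window works → until fails.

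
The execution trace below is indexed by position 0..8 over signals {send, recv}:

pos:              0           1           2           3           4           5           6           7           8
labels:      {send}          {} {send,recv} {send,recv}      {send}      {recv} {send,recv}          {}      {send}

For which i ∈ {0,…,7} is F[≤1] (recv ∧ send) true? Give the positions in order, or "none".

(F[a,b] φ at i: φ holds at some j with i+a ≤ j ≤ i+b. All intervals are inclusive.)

Evaluate at each i in [0,7]:
  i=0: ✗ (none in [0,1])
  i=1: ✓ (witness j=2)
  i=2: ✓ (witness j=2)
  i=3: ✓ (witness j=3)
  i=4: ✗ (none in [4,5])
  i=5: ✓ (witness j=6)
  i=6: ✓ (witness j=6)
  i=7: ✗ (none in [7,8])

1, 2, 3, 5, 6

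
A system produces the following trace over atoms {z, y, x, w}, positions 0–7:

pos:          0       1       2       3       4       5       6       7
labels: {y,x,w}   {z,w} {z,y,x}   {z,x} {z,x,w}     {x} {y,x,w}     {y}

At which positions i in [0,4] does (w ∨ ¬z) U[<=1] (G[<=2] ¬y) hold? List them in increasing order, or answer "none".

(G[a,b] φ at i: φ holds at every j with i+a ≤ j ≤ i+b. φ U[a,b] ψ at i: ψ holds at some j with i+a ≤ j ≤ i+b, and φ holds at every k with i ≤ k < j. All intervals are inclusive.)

3

Evaluate at each i in [0,4]:
  i=0: ✗ (no rhs in [0,1])
  i=1: ✗ (no rhs in [1,2])
  i=2: ✗ (lhs fails at k=2 before rhs at j=3)
  i=3: ✓ (rhs at j=3)
  i=4: ✗ (no rhs in [4,5])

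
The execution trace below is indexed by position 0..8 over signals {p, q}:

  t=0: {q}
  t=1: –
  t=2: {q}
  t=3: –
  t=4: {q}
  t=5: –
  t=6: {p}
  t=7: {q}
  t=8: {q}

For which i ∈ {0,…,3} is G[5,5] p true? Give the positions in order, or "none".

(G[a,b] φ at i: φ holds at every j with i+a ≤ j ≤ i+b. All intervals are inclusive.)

Evaluate at each i in [0,3]:
  i=0: ✗ (fails at j=5)
  i=1: ✓ (all of [6,6])
  i=2: ✗ (fails at j=7)
  i=3: ✗ (fails at j=8)

1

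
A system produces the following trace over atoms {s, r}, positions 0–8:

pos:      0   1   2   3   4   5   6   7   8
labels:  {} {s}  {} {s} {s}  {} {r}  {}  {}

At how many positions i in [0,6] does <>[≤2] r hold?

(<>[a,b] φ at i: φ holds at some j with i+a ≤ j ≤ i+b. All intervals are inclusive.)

3

Evaluate at each i in [0,6]:
  i=0: ✗ (none in [0,2])
  i=1: ✗ (none in [1,3])
  i=2: ✗ (none in [2,4])
  i=3: ✗ (none in [3,5])
  i=4: ✓ (witness j=6)
  i=5: ✓ (witness j=6)
  i=6: ✓ (witness j=6)
Positions where it holds: {4, 5, 6} → 3.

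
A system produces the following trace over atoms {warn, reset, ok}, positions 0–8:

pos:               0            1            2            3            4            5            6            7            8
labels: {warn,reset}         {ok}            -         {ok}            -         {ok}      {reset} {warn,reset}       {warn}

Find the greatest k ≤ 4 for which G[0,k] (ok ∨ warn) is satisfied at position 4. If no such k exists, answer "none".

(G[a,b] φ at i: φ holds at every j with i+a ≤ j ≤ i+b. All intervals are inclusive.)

(ok ∨ warn) must hold from j=4 onward; find where it first fails.
  j=4: fails → no k works.

none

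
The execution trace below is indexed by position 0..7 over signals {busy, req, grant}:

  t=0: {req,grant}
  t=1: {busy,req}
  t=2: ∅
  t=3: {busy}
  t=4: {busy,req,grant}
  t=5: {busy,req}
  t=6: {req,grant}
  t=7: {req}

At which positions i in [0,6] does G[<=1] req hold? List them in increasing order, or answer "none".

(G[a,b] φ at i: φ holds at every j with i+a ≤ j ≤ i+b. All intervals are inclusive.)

Evaluate at each i in [0,6]:
  i=0: ✓ (all of [0,1])
  i=1: ✗ (fails at j=2)
  i=2: ✗ (fails at j=2)
  i=3: ✗ (fails at j=3)
  i=4: ✓ (all of [4,5])
  i=5: ✓ (all of [5,6])
  i=6: ✓ (all of [6,7])

0, 4, 5, 6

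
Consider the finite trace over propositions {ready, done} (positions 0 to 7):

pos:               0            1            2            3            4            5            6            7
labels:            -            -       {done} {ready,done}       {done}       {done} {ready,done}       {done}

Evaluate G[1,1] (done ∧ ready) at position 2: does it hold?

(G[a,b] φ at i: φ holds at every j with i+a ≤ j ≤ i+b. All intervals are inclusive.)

Holds

Check (done ∧ ready) at every j in [3,3]:
  j=3: true
All positions satisfy it → formula holds.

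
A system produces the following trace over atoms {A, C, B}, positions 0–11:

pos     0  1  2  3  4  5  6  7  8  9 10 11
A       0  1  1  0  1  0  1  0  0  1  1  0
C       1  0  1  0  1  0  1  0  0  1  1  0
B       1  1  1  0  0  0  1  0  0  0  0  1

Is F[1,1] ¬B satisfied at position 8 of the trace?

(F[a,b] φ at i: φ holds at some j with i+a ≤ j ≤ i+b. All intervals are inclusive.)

Check ¬B at each j in [9,9]:
  j=9: true
Found at j=9 → formula holds.

True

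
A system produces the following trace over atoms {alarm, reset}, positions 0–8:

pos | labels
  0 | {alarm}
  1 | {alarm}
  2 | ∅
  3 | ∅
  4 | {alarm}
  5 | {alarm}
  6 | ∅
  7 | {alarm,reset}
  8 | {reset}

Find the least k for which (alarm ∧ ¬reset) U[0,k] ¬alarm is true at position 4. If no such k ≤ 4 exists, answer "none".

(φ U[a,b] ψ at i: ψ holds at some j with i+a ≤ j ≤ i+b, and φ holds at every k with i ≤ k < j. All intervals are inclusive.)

Need earliest j ≥ 4 with ¬alarm, and (alarm ∧ ¬reset) at every k in [4,j-1].
  j=4: rhs fails.
  j=5: rhs fails.
  j=6: rhs holds; lhs holds on [4,5]. k = 2.

2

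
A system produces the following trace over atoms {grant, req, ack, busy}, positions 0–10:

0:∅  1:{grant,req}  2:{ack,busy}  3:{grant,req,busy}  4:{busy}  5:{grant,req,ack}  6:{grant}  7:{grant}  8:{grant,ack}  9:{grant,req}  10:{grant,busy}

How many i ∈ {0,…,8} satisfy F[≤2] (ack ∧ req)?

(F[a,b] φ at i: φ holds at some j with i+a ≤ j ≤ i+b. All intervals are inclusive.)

3

Evaluate at each i in [0,8]:
  i=0: ✗ (none in [0,2])
  i=1: ✗ (none in [1,3])
  i=2: ✗ (none in [2,4])
  i=3: ✓ (witness j=5)
  i=4: ✓ (witness j=5)
  i=5: ✓ (witness j=5)
  i=6: ✗ (none in [6,8])
  i=7: ✗ (none in [7,9])
  i=8: ✗ (none in [8,10])
Positions where it holds: {3, 4, 5} → 3.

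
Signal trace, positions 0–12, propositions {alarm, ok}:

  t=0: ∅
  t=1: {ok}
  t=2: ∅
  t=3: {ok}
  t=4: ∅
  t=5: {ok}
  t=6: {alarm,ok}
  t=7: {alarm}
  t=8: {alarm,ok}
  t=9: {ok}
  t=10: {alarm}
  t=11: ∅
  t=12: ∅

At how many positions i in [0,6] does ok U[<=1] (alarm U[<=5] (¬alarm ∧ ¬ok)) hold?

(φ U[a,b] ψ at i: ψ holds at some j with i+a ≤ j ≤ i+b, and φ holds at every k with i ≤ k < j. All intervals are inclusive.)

Evaluate at each i in [0,6]:
  i=0: ✓ (rhs at j=0)
  i=1: ✓ (rhs at j=2; lhs holds on [1,1])
  i=2: ✓ (rhs at j=2)
  i=3: ✓ (rhs at j=4; lhs holds on [3,3])
  i=4: ✓ (rhs at j=4)
  i=5: ✗ (no rhs in [5,6])
  i=6: ✗ (no rhs in [6,7])
Positions where it holds: {0, 1, 2, 3, 4} → 5.

5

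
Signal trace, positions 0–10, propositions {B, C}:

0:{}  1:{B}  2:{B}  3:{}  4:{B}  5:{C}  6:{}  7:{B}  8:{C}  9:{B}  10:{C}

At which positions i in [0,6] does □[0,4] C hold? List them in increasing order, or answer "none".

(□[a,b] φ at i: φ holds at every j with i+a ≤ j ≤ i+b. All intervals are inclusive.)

none

Evaluate at each i in [0,6]:
  i=0: ✗ (fails at j=0)
  i=1: ✗ (fails at j=1)
  i=2: ✗ (fails at j=2)
  i=3: ✗ (fails at j=3)
  i=4: ✗ (fails at j=4)
  i=5: ✗ (fails at j=6)
  i=6: ✗ (fails at j=6)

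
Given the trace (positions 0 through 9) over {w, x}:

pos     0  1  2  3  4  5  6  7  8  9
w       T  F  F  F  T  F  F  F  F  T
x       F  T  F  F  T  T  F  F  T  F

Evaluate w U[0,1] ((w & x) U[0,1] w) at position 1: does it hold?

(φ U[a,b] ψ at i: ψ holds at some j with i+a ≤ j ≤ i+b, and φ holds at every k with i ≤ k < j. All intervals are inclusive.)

Need some j in [1,2] with ((w & x) U[0,1] w), and w at every k in [1,j-1].
  j=1: ((w & x) U[0,1] w) — fails.
  j=2: ((w & x) U[0,1] w) — fails.
No j in the window works → until fails.

False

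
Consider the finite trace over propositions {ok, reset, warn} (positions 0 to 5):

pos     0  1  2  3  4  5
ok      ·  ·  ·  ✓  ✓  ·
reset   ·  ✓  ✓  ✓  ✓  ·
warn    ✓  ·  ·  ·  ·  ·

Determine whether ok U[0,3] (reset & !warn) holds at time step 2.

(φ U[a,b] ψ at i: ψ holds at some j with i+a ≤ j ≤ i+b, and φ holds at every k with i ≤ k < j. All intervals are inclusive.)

Need some j in [2,5] with (reset & !warn), and ok at every k in [2,j-1].
  j=2: (reset & !warn) holds; no prefix to check → satisfied.

True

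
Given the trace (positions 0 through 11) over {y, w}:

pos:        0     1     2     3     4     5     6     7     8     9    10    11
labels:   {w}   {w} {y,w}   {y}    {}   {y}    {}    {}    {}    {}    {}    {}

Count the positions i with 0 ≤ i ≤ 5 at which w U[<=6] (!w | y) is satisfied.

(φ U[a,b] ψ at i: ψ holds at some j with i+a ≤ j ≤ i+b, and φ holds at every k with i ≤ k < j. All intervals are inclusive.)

Evaluate at each i in [0,5]:
  i=0: ✓ (rhs at j=2; lhs holds on [0,1])
  i=1: ✓ (rhs at j=2; lhs holds on [1,1])
  i=2: ✓ (rhs at j=2)
  i=3: ✓ (rhs at j=3)
  i=4: ✓ (rhs at j=4)
  i=5: ✓ (rhs at j=5)
Positions where it holds: {0, 1, 2, 3, 4, 5} → 6.

6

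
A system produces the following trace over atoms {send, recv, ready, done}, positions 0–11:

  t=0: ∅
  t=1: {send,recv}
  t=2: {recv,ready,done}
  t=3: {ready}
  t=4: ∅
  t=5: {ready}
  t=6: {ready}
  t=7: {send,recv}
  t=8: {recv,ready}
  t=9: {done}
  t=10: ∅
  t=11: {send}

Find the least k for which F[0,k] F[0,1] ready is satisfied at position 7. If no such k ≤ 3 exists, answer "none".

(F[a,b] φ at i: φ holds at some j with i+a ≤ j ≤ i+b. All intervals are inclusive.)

0

Scan j = 7,8,… for F[0,1] ready:
  j=7: holds
First hit at j=7, so smallest k = 7-7 = 0.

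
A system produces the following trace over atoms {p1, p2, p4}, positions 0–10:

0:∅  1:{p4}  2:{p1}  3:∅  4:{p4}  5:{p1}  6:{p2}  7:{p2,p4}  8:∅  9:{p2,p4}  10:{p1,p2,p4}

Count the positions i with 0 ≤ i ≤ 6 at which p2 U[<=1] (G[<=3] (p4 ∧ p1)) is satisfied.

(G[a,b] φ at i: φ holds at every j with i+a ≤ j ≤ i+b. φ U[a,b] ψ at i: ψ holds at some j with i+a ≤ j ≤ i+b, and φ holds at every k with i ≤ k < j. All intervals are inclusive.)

0

Evaluate at each i in [0,6]:
  i=0: ✗ (no rhs in [0,1])
  i=1: ✗ (no rhs in [1,2])
  i=2: ✗ (no rhs in [2,3])
  i=3: ✗ (no rhs in [3,4])
  i=4: ✗ (no rhs in [4,5])
  i=5: ✗ (no rhs in [5,6])
  i=6: ✗ (no rhs in [6,7])
Positions where it holds: {} → 0.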